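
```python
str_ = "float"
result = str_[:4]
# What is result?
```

str_ has length 5. The slice str_[:4] selects indices [0, 1, 2, 3] (0->'f', 1->'l', 2->'o', 3->'a'), giving 'floa'.

'floa'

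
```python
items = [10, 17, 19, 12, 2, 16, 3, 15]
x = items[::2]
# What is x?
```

items has length 8. The slice items[::2] selects indices [0, 2, 4, 6] (0->10, 2->19, 4->2, 6->3), giving [10, 19, 2, 3].

[10, 19, 2, 3]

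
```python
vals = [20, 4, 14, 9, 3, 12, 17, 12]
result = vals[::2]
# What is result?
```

vals has length 8. The slice vals[::2] selects indices [0, 2, 4, 6] (0->20, 2->14, 4->3, 6->17), giving [20, 14, 3, 17].

[20, 14, 3, 17]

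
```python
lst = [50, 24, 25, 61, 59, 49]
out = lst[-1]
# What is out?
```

lst has length 6. Negative index -1 maps to positive index 6 + (-1) = 5. lst[5] = 49.

49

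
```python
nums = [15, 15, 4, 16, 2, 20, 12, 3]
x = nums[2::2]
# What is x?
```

nums has length 8. The slice nums[2::2] selects indices [2, 4, 6] (2->4, 4->2, 6->12), giving [4, 2, 12].

[4, 2, 12]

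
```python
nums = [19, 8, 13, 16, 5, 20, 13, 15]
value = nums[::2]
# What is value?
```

nums has length 8. The slice nums[::2] selects indices [0, 2, 4, 6] (0->19, 2->13, 4->5, 6->13), giving [19, 13, 5, 13].

[19, 13, 5, 13]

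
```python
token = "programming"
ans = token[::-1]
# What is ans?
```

token has length 11. The slice token[::-1] selects indices [10, 9, 8, 7, 6, 5, 4, 3, 2, 1, 0] (10->'g', 9->'n', 8->'i', 7->'m', 6->'m', 5->'a', 4->'r', 3->'g', 2->'o', 1->'r', 0->'p'), giving 'gnimmargorp'.

'gnimmargorp'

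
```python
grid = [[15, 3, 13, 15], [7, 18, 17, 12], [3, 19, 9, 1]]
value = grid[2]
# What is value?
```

grid has 3 rows. Row 2 is [3, 19, 9, 1].

[3, 19, 9, 1]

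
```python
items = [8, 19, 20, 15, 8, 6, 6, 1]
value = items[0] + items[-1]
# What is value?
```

items has length 8. items[0] = 8.
items has length 8. Negative index -1 maps to positive index 8 + (-1) = 7. items[7] = 1.
Sum: 8 + 1 = 9.

9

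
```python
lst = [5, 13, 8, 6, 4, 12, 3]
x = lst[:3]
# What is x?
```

lst has length 7. The slice lst[:3] selects indices [0, 1, 2] (0->5, 1->13, 2->8), giving [5, 13, 8].

[5, 13, 8]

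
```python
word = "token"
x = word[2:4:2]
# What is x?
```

word has length 5. The slice word[2:4:2] selects indices [2] (2->'k'), giving 'k'.

'k'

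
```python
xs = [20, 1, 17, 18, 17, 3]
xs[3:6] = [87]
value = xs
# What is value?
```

xs starts as [20, 1, 17, 18, 17, 3] (length 6). The slice xs[3:6] covers indices [3, 4, 5] with values [18, 17, 3]. Replacing that slice with [87] (different length) produces [20, 1, 17, 87].

[20, 1, 17, 87]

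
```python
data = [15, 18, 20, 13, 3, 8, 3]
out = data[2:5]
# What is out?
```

data has length 7. The slice data[2:5] selects indices [2, 3, 4] (2->20, 3->13, 4->3), giving [20, 13, 3].

[20, 13, 3]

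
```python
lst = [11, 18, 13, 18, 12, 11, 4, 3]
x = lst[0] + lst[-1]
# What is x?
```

lst has length 8. lst[0] = 11.
lst has length 8. Negative index -1 maps to positive index 8 + (-1) = 7. lst[7] = 3.
Sum: 11 + 3 = 14.

14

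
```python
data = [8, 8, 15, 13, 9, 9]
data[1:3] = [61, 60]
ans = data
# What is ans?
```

data starts as [8, 8, 15, 13, 9, 9] (length 6). The slice data[1:3] covers indices [1, 2] with values [8, 15]. Replacing that slice with [61, 60] (same length) produces [8, 61, 60, 13, 9, 9].

[8, 61, 60, 13, 9, 9]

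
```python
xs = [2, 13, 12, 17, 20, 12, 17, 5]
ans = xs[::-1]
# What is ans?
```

xs has length 8. The slice xs[::-1] selects indices [7, 6, 5, 4, 3, 2, 1, 0] (7->5, 6->17, 5->12, 4->20, 3->17, 2->12, 1->13, 0->2), giving [5, 17, 12, 20, 17, 12, 13, 2].

[5, 17, 12, 20, 17, 12, 13, 2]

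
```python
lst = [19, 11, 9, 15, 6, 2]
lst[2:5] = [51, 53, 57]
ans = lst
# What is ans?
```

lst starts as [19, 11, 9, 15, 6, 2] (length 6). The slice lst[2:5] covers indices [2, 3, 4] with values [9, 15, 6]. Replacing that slice with [51, 53, 57] (same length) produces [19, 11, 51, 53, 57, 2].

[19, 11, 51, 53, 57, 2]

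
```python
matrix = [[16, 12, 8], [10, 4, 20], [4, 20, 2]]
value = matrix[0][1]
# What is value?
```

matrix[0] = [16, 12, 8]. Taking column 1 of that row yields 12.

12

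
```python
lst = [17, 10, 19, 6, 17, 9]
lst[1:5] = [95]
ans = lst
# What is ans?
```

lst starts as [17, 10, 19, 6, 17, 9] (length 6). The slice lst[1:5] covers indices [1, 2, 3, 4] with values [10, 19, 6, 17]. Replacing that slice with [95] (different length) produces [17, 95, 9].

[17, 95, 9]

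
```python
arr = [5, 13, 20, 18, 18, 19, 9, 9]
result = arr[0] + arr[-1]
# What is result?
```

arr has length 8. arr[0] = 5.
arr has length 8. Negative index -1 maps to positive index 8 + (-1) = 7. arr[7] = 9.
Sum: 5 + 9 = 14.

14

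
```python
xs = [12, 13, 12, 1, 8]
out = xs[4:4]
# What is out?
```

xs has length 5. The slice xs[4:4] resolves to an empty index range, so the result is [].

[]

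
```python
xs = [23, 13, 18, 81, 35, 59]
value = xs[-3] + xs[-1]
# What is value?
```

xs has length 6. Negative index -3 maps to positive index 6 + (-3) = 3. xs[3] = 81.
xs has length 6. Negative index -1 maps to positive index 6 + (-1) = 5. xs[5] = 59.
Sum: 81 + 59 = 140.

140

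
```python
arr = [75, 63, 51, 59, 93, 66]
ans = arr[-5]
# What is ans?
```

arr has length 6. Negative index -5 maps to positive index 6 + (-5) = 1. arr[1] = 63.

63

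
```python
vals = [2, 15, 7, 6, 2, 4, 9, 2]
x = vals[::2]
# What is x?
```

vals has length 8. The slice vals[::2] selects indices [0, 2, 4, 6] (0->2, 2->7, 4->2, 6->9), giving [2, 7, 2, 9].

[2, 7, 2, 9]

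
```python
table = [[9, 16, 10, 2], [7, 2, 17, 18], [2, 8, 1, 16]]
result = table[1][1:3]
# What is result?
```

table[1] = [7, 2, 17, 18]. table[1] has length 4. The slice table[1][1:3] selects indices [1, 2] (1->2, 2->17), giving [2, 17].

[2, 17]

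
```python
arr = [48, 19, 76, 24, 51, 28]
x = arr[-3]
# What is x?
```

arr has length 6. Negative index -3 maps to positive index 6 + (-3) = 3. arr[3] = 24.

24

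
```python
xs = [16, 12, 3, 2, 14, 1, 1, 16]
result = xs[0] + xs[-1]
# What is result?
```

xs has length 8. xs[0] = 16.
xs has length 8. Negative index -1 maps to positive index 8 + (-1) = 7. xs[7] = 16.
Sum: 16 + 16 = 32.

32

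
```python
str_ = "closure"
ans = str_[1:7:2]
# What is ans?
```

str_ has length 7. The slice str_[1:7:2] selects indices [1, 3, 5] (1->'l', 3->'s', 5->'r'), giving 'lsr'.

'lsr'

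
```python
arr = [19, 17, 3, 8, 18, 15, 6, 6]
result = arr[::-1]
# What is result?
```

arr has length 8. The slice arr[::-1] selects indices [7, 6, 5, 4, 3, 2, 1, 0] (7->6, 6->6, 5->15, 4->18, 3->8, 2->3, 1->17, 0->19), giving [6, 6, 15, 18, 8, 3, 17, 19].

[6, 6, 15, 18, 8, 3, 17, 19]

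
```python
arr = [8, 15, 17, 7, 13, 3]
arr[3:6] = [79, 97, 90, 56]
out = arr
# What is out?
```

arr starts as [8, 15, 17, 7, 13, 3] (length 6). The slice arr[3:6] covers indices [3, 4, 5] with values [7, 13, 3]. Replacing that slice with [79, 97, 90, 56] (different length) produces [8, 15, 17, 79, 97, 90, 56].

[8, 15, 17, 79, 97, 90, 56]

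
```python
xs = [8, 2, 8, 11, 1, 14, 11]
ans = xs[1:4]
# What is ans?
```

xs has length 7. The slice xs[1:4] selects indices [1, 2, 3] (1->2, 2->8, 3->11), giving [2, 8, 11].

[2, 8, 11]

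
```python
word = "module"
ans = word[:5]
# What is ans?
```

word has length 6. The slice word[:5] selects indices [0, 1, 2, 3, 4] (0->'m', 1->'o', 2->'d', 3->'u', 4->'l'), giving 'modul'.

'modul'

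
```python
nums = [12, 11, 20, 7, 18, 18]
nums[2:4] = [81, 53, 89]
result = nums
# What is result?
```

nums starts as [12, 11, 20, 7, 18, 18] (length 6). The slice nums[2:4] covers indices [2, 3] with values [20, 7]. Replacing that slice with [81, 53, 89] (different length) produces [12, 11, 81, 53, 89, 18, 18].

[12, 11, 81, 53, 89, 18, 18]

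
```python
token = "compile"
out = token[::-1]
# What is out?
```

token has length 7. The slice token[::-1] selects indices [6, 5, 4, 3, 2, 1, 0] (6->'e', 5->'l', 4->'i', 3->'p', 2->'m', 1->'o', 0->'c'), giving 'elipmoc'.

'elipmoc'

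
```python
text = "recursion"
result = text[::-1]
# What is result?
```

text has length 9. The slice text[::-1] selects indices [8, 7, 6, 5, 4, 3, 2, 1, 0] (8->'n', 7->'o', 6->'i', 5->'s', 4->'r', 3->'u', 2->'c', 1->'e', 0->'r'), giving 'noisrucer'.

'noisrucer'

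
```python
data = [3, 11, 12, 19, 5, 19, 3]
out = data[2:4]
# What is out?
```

data has length 7. The slice data[2:4] selects indices [2, 3] (2->12, 3->19), giving [12, 19].

[12, 19]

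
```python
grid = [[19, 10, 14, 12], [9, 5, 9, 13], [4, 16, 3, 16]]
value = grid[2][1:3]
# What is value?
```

grid[2] = [4, 16, 3, 16]. grid[2] has length 4. The slice grid[2][1:3] selects indices [1, 2] (1->16, 2->3), giving [16, 3].

[16, 3]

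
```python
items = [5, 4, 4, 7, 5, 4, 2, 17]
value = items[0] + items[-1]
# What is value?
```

items has length 8. items[0] = 5.
items has length 8. Negative index -1 maps to positive index 8 + (-1) = 7. items[7] = 17.
Sum: 5 + 17 = 22.

22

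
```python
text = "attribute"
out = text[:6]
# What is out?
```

text has length 9. The slice text[:6] selects indices [0, 1, 2, 3, 4, 5] (0->'a', 1->'t', 2->'t', 3->'r', 4->'i', 5->'b'), giving 'attrib'.

'attrib'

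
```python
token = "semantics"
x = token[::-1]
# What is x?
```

token has length 9. The slice token[::-1] selects indices [8, 7, 6, 5, 4, 3, 2, 1, 0] (8->'s', 7->'c', 6->'i', 5->'t', 4->'n', 3->'a', 2->'m', 1->'e', 0->'s'), giving 'scitnames'.

'scitnames'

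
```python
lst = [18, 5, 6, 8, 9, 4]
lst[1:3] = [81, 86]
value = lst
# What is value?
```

lst starts as [18, 5, 6, 8, 9, 4] (length 6). The slice lst[1:3] covers indices [1, 2] with values [5, 6]. Replacing that slice with [81, 86] (same length) produces [18, 81, 86, 8, 9, 4].

[18, 81, 86, 8, 9, 4]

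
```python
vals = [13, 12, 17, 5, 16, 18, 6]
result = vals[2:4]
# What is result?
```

vals has length 7. The slice vals[2:4] selects indices [2, 3] (2->17, 3->5), giving [17, 5].

[17, 5]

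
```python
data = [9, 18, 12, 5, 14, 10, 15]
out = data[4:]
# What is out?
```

data has length 7. The slice data[4:] selects indices [4, 5, 6] (4->14, 5->10, 6->15), giving [14, 10, 15].

[14, 10, 15]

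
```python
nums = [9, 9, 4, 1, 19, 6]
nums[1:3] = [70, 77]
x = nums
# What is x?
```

nums starts as [9, 9, 4, 1, 19, 6] (length 6). The slice nums[1:3] covers indices [1, 2] with values [9, 4]. Replacing that slice with [70, 77] (same length) produces [9, 70, 77, 1, 19, 6].

[9, 70, 77, 1, 19, 6]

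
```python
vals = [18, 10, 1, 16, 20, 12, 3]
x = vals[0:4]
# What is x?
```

vals has length 7. The slice vals[0:4] selects indices [0, 1, 2, 3] (0->18, 1->10, 2->1, 3->16), giving [18, 10, 1, 16].

[18, 10, 1, 16]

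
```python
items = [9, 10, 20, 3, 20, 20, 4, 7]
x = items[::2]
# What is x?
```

items has length 8. The slice items[::2] selects indices [0, 2, 4, 6] (0->9, 2->20, 4->20, 6->4), giving [9, 20, 20, 4].

[9, 20, 20, 4]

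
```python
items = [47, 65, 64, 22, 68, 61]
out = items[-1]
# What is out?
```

items has length 6. Negative index -1 maps to positive index 6 + (-1) = 5. items[5] = 61.

61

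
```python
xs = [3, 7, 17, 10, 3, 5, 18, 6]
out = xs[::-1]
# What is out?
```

xs has length 8. The slice xs[::-1] selects indices [7, 6, 5, 4, 3, 2, 1, 0] (7->6, 6->18, 5->5, 4->3, 3->10, 2->17, 1->7, 0->3), giving [6, 18, 5, 3, 10, 17, 7, 3].

[6, 18, 5, 3, 10, 17, 7, 3]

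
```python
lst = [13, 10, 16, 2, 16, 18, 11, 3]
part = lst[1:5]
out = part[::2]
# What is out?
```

lst has length 8. The slice lst[1:5] selects indices [1, 2, 3, 4] (1->10, 2->16, 3->2, 4->16), giving [10, 16, 2, 16]. So part = [10, 16, 2, 16]. part has length 4. The slice part[::2] selects indices [0, 2] (0->10, 2->2), giving [10, 2].

[10, 2]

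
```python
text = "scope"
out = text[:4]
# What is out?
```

text has length 5. The slice text[:4] selects indices [0, 1, 2, 3] (0->'s', 1->'c', 2->'o', 3->'p'), giving 'scop'.

'scop'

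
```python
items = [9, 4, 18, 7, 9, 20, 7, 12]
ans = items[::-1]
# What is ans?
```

items has length 8. The slice items[::-1] selects indices [7, 6, 5, 4, 3, 2, 1, 0] (7->12, 6->7, 5->20, 4->9, 3->7, 2->18, 1->4, 0->9), giving [12, 7, 20, 9, 7, 18, 4, 9].

[12, 7, 20, 9, 7, 18, 4, 9]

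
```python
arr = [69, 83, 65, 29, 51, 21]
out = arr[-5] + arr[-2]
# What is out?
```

arr has length 6. Negative index -5 maps to positive index 6 + (-5) = 1. arr[1] = 83.
arr has length 6. Negative index -2 maps to positive index 6 + (-2) = 4. arr[4] = 51.
Sum: 83 + 51 = 134.

134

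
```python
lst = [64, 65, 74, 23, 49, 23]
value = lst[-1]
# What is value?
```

lst has length 6. Negative index -1 maps to positive index 6 + (-1) = 5. lst[5] = 23.

23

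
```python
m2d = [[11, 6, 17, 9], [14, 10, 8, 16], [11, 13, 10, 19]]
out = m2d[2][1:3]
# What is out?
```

m2d[2] = [11, 13, 10, 19]. m2d[2] has length 4. The slice m2d[2][1:3] selects indices [1, 2] (1->13, 2->10), giving [13, 10].

[13, 10]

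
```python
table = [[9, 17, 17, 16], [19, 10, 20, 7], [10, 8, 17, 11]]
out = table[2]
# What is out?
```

table has 3 rows. Row 2 is [10, 8, 17, 11].

[10, 8, 17, 11]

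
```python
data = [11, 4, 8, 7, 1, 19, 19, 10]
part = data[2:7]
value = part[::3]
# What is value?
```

data has length 8. The slice data[2:7] selects indices [2, 3, 4, 5, 6] (2->8, 3->7, 4->1, 5->19, 6->19), giving [8, 7, 1, 19, 19]. So part = [8, 7, 1, 19, 19]. part has length 5. The slice part[::3] selects indices [0, 3] (0->8, 3->19), giving [8, 19].

[8, 19]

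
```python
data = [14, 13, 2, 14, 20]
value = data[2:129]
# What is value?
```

data has length 5. The slice data[2:129] selects indices [2, 3, 4] (2->2, 3->14, 4->20), giving [2, 14, 20].

[2, 14, 20]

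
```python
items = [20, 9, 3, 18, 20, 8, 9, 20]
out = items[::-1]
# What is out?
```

items has length 8. The slice items[::-1] selects indices [7, 6, 5, 4, 3, 2, 1, 0] (7->20, 6->9, 5->8, 4->20, 3->18, 2->3, 1->9, 0->20), giving [20, 9, 8, 20, 18, 3, 9, 20].

[20, 9, 8, 20, 18, 3, 9, 20]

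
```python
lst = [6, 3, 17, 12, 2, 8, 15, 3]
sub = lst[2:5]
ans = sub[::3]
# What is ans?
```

lst has length 8. The slice lst[2:5] selects indices [2, 3, 4] (2->17, 3->12, 4->2), giving [17, 12, 2]. So sub = [17, 12, 2]. sub has length 3. The slice sub[::3] selects indices [0] (0->17), giving [17].

[17]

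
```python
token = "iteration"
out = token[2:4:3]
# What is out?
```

token has length 9. The slice token[2:4:3] selects indices [2] (2->'e'), giving 'e'.

'e'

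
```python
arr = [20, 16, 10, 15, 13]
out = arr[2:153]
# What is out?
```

arr has length 5. The slice arr[2:153] selects indices [2, 3, 4] (2->10, 3->15, 4->13), giving [10, 15, 13].

[10, 15, 13]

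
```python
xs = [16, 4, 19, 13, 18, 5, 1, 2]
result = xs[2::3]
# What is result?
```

xs has length 8. The slice xs[2::3] selects indices [2, 5] (2->19, 5->5), giving [19, 5].

[19, 5]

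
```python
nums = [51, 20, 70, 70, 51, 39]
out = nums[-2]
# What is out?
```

nums has length 6. Negative index -2 maps to positive index 6 + (-2) = 4. nums[4] = 51.

51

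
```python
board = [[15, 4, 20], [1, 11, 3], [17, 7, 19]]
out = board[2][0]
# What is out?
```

board[2] = [17, 7, 19]. Taking column 0 of that row yields 17.

17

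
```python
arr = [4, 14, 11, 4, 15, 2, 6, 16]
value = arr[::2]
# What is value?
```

arr has length 8. The slice arr[::2] selects indices [0, 2, 4, 6] (0->4, 2->11, 4->15, 6->6), giving [4, 11, 15, 6].

[4, 11, 15, 6]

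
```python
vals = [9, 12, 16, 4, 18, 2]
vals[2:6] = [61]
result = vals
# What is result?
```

vals starts as [9, 12, 16, 4, 18, 2] (length 6). The slice vals[2:6] covers indices [2, 3, 4, 5] with values [16, 4, 18, 2]. Replacing that slice with [61] (different length) produces [9, 12, 61].

[9, 12, 61]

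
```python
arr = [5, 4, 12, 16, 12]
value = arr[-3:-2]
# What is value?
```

arr has length 5. The slice arr[-3:-2] selects indices [2] (2->12), giving [12].

[12]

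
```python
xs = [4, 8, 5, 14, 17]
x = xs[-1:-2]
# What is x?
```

xs has length 5. The slice xs[-1:-2] resolves to an empty index range, so the result is [].

[]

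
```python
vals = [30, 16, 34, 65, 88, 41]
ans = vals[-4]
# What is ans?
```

vals has length 6. Negative index -4 maps to positive index 6 + (-4) = 2. vals[2] = 34.

34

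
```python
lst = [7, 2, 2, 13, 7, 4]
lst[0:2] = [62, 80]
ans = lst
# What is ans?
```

lst starts as [7, 2, 2, 13, 7, 4] (length 6). The slice lst[0:2] covers indices [0, 1] with values [7, 2]. Replacing that slice with [62, 80] (same length) produces [62, 80, 2, 13, 7, 4].

[62, 80, 2, 13, 7, 4]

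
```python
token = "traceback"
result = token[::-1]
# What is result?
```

token has length 9. The slice token[::-1] selects indices [8, 7, 6, 5, 4, 3, 2, 1, 0] (8->'k', 7->'c', 6->'a', 5->'b', 4->'e', 3->'c', 2->'a', 1->'r', 0->'t'), giving 'kcabecart'.

'kcabecart'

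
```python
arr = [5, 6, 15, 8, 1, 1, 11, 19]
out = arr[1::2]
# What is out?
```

arr has length 8. The slice arr[1::2] selects indices [1, 3, 5, 7] (1->6, 3->8, 5->1, 7->19), giving [6, 8, 1, 19].

[6, 8, 1, 19]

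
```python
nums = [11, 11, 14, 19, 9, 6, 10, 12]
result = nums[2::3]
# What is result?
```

nums has length 8. The slice nums[2::3] selects indices [2, 5] (2->14, 5->6), giving [14, 6].

[14, 6]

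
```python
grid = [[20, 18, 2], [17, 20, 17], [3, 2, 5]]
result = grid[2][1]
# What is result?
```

grid[2] = [3, 2, 5]. Taking column 1 of that row yields 2.

2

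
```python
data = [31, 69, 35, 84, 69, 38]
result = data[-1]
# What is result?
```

data has length 6. Negative index -1 maps to positive index 6 + (-1) = 5. data[5] = 38.

38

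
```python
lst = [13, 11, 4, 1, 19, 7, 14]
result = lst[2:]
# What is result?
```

lst has length 7. The slice lst[2:] selects indices [2, 3, 4, 5, 6] (2->4, 3->1, 4->19, 5->7, 6->14), giving [4, 1, 19, 7, 14].

[4, 1, 19, 7, 14]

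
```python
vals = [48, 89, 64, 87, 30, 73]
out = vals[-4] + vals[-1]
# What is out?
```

vals has length 6. Negative index -4 maps to positive index 6 + (-4) = 2. vals[2] = 64.
vals has length 6. Negative index -1 maps to positive index 6 + (-1) = 5. vals[5] = 73.
Sum: 64 + 73 = 137.

137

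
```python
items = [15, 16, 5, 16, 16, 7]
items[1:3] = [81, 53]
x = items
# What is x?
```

items starts as [15, 16, 5, 16, 16, 7] (length 6). The slice items[1:3] covers indices [1, 2] with values [16, 5]. Replacing that slice with [81, 53] (same length) produces [15, 81, 53, 16, 16, 7].

[15, 81, 53, 16, 16, 7]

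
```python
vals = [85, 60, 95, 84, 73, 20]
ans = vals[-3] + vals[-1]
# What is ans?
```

vals has length 6. Negative index -3 maps to positive index 6 + (-3) = 3. vals[3] = 84.
vals has length 6. Negative index -1 maps to positive index 6 + (-1) = 5. vals[5] = 20.
Sum: 84 + 20 = 104.

104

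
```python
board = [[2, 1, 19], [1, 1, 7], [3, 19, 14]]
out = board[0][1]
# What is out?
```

board[0] = [2, 1, 19]. Taking column 1 of that row yields 1.

1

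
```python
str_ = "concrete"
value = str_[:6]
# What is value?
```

str_ has length 8. The slice str_[:6] selects indices [0, 1, 2, 3, 4, 5] (0->'c', 1->'o', 2->'n', 3->'c', 4->'r', 5->'e'), giving 'concre'.

'concre'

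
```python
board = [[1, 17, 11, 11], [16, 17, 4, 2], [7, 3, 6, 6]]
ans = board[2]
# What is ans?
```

board has 3 rows. Row 2 is [7, 3, 6, 6].

[7, 3, 6, 6]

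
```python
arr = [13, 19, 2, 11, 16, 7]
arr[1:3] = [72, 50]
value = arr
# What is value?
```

arr starts as [13, 19, 2, 11, 16, 7] (length 6). The slice arr[1:3] covers indices [1, 2] with values [19, 2]. Replacing that slice with [72, 50] (same length) produces [13, 72, 50, 11, 16, 7].

[13, 72, 50, 11, 16, 7]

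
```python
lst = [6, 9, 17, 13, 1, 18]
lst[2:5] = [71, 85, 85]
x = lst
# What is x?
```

lst starts as [6, 9, 17, 13, 1, 18] (length 6). The slice lst[2:5] covers indices [2, 3, 4] with values [17, 13, 1]. Replacing that slice with [71, 85, 85] (same length) produces [6, 9, 71, 85, 85, 18].

[6, 9, 71, 85, 85, 18]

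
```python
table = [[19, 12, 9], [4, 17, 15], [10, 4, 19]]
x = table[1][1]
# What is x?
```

table[1] = [4, 17, 15]. Taking column 1 of that row yields 17.

17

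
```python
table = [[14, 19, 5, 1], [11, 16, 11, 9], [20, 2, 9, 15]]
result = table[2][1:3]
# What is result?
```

table[2] = [20, 2, 9, 15]. table[2] has length 4. The slice table[2][1:3] selects indices [1, 2] (1->2, 2->9), giving [2, 9].

[2, 9]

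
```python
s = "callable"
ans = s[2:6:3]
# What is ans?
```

s has length 8. The slice s[2:6:3] selects indices [2, 5] (2->'l', 5->'b'), giving 'lb'.

'lb'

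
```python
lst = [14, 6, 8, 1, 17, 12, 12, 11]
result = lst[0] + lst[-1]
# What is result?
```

lst has length 8. lst[0] = 14.
lst has length 8. Negative index -1 maps to positive index 8 + (-1) = 7. lst[7] = 11.
Sum: 14 + 11 = 25.

25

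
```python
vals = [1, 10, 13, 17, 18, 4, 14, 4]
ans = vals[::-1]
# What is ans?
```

vals has length 8. The slice vals[::-1] selects indices [7, 6, 5, 4, 3, 2, 1, 0] (7->4, 6->14, 5->4, 4->18, 3->17, 2->13, 1->10, 0->1), giving [4, 14, 4, 18, 17, 13, 10, 1].

[4, 14, 4, 18, 17, 13, 10, 1]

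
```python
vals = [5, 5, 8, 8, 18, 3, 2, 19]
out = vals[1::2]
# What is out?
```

vals has length 8. The slice vals[1::2] selects indices [1, 3, 5, 7] (1->5, 3->8, 5->3, 7->19), giving [5, 8, 3, 19].

[5, 8, 3, 19]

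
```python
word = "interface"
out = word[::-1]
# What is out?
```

word has length 9. The slice word[::-1] selects indices [8, 7, 6, 5, 4, 3, 2, 1, 0] (8->'e', 7->'c', 6->'a', 5->'f', 4->'r', 3->'e', 2->'t', 1->'n', 0->'i'), giving 'ecafretni'.

'ecafretni'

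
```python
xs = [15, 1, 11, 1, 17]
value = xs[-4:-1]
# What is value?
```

xs has length 5. The slice xs[-4:-1] selects indices [1, 2, 3] (1->1, 2->11, 3->1), giving [1, 11, 1].

[1, 11, 1]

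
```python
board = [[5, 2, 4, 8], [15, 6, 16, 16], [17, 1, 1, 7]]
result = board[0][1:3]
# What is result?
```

board[0] = [5, 2, 4, 8]. board[0] has length 4. The slice board[0][1:3] selects indices [1, 2] (1->2, 2->4), giving [2, 4].

[2, 4]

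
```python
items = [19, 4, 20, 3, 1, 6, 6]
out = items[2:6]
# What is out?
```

items has length 7. The slice items[2:6] selects indices [2, 3, 4, 5] (2->20, 3->3, 4->1, 5->6), giving [20, 3, 1, 6].

[20, 3, 1, 6]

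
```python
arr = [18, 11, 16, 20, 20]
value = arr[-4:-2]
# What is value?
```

arr has length 5. The slice arr[-4:-2] selects indices [1, 2] (1->11, 2->16), giving [11, 16].

[11, 16]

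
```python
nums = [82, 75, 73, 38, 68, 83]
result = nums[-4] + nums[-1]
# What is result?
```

nums has length 6. Negative index -4 maps to positive index 6 + (-4) = 2. nums[2] = 73.
nums has length 6. Negative index -1 maps to positive index 6 + (-1) = 5. nums[5] = 83.
Sum: 73 + 83 = 156.

156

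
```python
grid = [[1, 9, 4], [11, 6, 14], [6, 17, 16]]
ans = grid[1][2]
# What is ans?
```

grid[1] = [11, 6, 14]. Taking column 2 of that row yields 14.

14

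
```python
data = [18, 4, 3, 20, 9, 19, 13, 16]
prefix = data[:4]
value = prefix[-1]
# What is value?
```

data has length 8. The slice data[:4] selects indices [0, 1, 2, 3] (0->18, 1->4, 2->3, 3->20), giving [18, 4, 3, 20]. So prefix = [18, 4, 3, 20]. Then prefix[-1] = 20.

20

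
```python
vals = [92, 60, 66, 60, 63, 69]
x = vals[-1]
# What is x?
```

vals has length 6. Negative index -1 maps to positive index 6 + (-1) = 5. vals[5] = 69.

69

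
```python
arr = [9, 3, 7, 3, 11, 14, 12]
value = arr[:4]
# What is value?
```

arr has length 7. The slice arr[:4] selects indices [0, 1, 2, 3] (0->9, 1->3, 2->7, 3->3), giving [9, 3, 7, 3].

[9, 3, 7, 3]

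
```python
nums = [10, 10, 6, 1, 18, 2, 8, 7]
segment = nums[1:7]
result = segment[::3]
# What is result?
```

nums has length 8. The slice nums[1:7] selects indices [1, 2, 3, 4, 5, 6] (1->10, 2->6, 3->1, 4->18, 5->2, 6->8), giving [10, 6, 1, 18, 2, 8]. So segment = [10, 6, 1, 18, 2, 8]. segment has length 6. The slice segment[::3] selects indices [0, 3] (0->10, 3->18), giving [10, 18].

[10, 18]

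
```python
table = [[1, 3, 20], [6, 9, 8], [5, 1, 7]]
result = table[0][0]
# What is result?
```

table[0] = [1, 3, 20]. Taking column 0 of that row yields 1.

1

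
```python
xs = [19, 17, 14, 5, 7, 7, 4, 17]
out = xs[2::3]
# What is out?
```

xs has length 8. The slice xs[2::3] selects indices [2, 5] (2->14, 5->7), giving [14, 7].

[14, 7]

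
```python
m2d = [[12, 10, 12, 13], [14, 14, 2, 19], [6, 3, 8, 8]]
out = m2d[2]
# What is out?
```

m2d has 3 rows. Row 2 is [6, 3, 8, 8].

[6, 3, 8, 8]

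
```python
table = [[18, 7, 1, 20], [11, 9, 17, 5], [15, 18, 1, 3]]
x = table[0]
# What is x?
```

table has 3 rows. Row 0 is [18, 7, 1, 20].

[18, 7, 1, 20]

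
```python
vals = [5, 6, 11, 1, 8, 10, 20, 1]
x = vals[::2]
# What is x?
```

vals has length 8. The slice vals[::2] selects indices [0, 2, 4, 6] (0->5, 2->11, 4->8, 6->20), giving [5, 11, 8, 20].

[5, 11, 8, 20]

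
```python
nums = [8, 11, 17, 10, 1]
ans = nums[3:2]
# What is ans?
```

nums has length 5. The slice nums[3:2] resolves to an empty index range, so the result is [].

[]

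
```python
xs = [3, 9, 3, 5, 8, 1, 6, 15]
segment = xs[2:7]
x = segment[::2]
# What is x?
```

xs has length 8. The slice xs[2:7] selects indices [2, 3, 4, 5, 6] (2->3, 3->5, 4->8, 5->1, 6->6), giving [3, 5, 8, 1, 6]. So segment = [3, 5, 8, 1, 6]. segment has length 5. The slice segment[::2] selects indices [0, 2, 4] (0->3, 2->8, 4->6), giving [3, 8, 6].

[3, 8, 6]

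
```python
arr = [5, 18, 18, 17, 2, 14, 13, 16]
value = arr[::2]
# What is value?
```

arr has length 8. The slice arr[::2] selects indices [0, 2, 4, 6] (0->5, 2->18, 4->2, 6->13), giving [5, 18, 2, 13].

[5, 18, 2, 13]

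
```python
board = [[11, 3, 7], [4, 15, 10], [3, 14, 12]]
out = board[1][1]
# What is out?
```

board[1] = [4, 15, 10]. Taking column 1 of that row yields 15.

15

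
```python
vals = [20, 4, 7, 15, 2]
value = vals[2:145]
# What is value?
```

vals has length 5. The slice vals[2:145] selects indices [2, 3, 4] (2->7, 3->15, 4->2), giving [7, 15, 2].

[7, 15, 2]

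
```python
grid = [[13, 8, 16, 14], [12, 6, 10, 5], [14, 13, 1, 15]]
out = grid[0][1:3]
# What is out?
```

grid[0] = [13, 8, 16, 14]. grid[0] has length 4. The slice grid[0][1:3] selects indices [1, 2] (1->8, 2->16), giving [8, 16].

[8, 16]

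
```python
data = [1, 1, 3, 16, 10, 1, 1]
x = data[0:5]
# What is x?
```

data has length 7. The slice data[0:5] selects indices [0, 1, 2, 3, 4] (0->1, 1->1, 2->3, 3->16, 4->10), giving [1, 1, 3, 16, 10].

[1, 1, 3, 16, 10]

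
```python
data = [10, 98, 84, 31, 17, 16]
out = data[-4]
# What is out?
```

data has length 6. Negative index -4 maps to positive index 6 + (-4) = 2. data[2] = 84.

84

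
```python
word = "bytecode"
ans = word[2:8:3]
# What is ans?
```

word has length 8. The slice word[2:8:3] selects indices [2, 5] (2->'t', 5->'o'), giving 'to'.

'to'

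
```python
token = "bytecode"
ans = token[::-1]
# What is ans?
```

token has length 8. The slice token[::-1] selects indices [7, 6, 5, 4, 3, 2, 1, 0] (7->'e', 6->'d', 5->'o', 4->'c', 3->'e', 2->'t', 1->'y', 0->'b'), giving 'edocetyb'.

'edocetyb'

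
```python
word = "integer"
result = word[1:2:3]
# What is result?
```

word has length 7. The slice word[1:2:3] selects indices [1] (1->'n'), giving 'n'.

'n'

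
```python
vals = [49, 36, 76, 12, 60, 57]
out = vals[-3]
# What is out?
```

vals has length 6. Negative index -3 maps to positive index 6 + (-3) = 3. vals[3] = 12.

12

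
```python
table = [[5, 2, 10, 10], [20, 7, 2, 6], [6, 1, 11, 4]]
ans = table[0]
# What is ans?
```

table has 3 rows. Row 0 is [5, 2, 10, 10].

[5, 2, 10, 10]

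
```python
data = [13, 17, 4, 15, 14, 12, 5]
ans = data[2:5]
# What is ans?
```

data has length 7. The slice data[2:5] selects indices [2, 3, 4] (2->4, 3->15, 4->14), giving [4, 15, 14].

[4, 15, 14]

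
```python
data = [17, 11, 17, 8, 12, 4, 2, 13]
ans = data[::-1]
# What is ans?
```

data has length 8. The slice data[::-1] selects indices [7, 6, 5, 4, 3, 2, 1, 0] (7->13, 6->2, 5->4, 4->12, 3->8, 2->17, 1->11, 0->17), giving [13, 2, 4, 12, 8, 17, 11, 17].

[13, 2, 4, 12, 8, 17, 11, 17]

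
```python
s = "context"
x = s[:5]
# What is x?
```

s has length 7. The slice s[:5] selects indices [0, 1, 2, 3, 4] (0->'c', 1->'o', 2->'n', 3->'t', 4->'e'), giving 'conte'.

'conte'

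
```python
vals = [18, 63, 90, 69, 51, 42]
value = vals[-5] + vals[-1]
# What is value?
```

vals has length 6. Negative index -5 maps to positive index 6 + (-5) = 1. vals[1] = 63.
vals has length 6. Negative index -1 maps to positive index 6 + (-1) = 5. vals[5] = 42.
Sum: 63 + 42 = 105.

105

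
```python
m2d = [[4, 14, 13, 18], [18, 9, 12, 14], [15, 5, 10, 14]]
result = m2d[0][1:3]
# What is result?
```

m2d[0] = [4, 14, 13, 18]. m2d[0] has length 4. The slice m2d[0][1:3] selects indices [1, 2] (1->14, 2->13), giving [14, 13].

[14, 13]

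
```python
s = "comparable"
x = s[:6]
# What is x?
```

s has length 10. The slice s[:6] selects indices [0, 1, 2, 3, 4, 5] (0->'c', 1->'o', 2->'m', 3->'p', 4->'a', 5->'r'), giving 'compar'.

'compar'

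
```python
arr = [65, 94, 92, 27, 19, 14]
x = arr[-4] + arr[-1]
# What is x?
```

arr has length 6. Negative index -4 maps to positive index 6 + (-4) = 2. arr[2] = 92.
arr has length 6. Negative index -1 maps to positive index 6 + (-1) = 5. arr[5] = 14.
Sum: 92 + 14 = 106.

106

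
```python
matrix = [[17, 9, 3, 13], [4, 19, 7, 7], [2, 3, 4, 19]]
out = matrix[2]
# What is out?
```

matrix has 3 rows. Row 2 is [2, 3, 4, 19].

[2, 3, 4, 19]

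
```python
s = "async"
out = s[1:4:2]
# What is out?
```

s has length 5. The slice s[1:4:2] selects indices [1, 3] (1->'s', 3->'n'), giving 'sn'.

'sn'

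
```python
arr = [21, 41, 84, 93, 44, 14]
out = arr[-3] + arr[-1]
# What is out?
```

arr has length 6. Negative index -3 maps to positive index 6 + (-3) = 3. arr[3] = 93.
arr has length 6. Negative index -1 maps to positive index 6 + (-1) = 5. arr[5] = 14.
Sum: 93 + 14 = 107.

107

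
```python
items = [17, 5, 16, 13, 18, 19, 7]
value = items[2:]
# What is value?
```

items has length 7. The slice items[2:] selects indices [2, 3, 4, 5, 6] (2->16, 3->13, 4->18, 5->19, 6->7), giving [16, 13, 18, 19, 7].

[16, 13, 18, 19, 7]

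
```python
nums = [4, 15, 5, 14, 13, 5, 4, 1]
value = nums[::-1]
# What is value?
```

nums has length 8. The slice nums[::-1] selects indices [7, 6, 5, 4, 3, 2, 1, 0] (7->1, 6->4, 5->5, 4->13, 3->14, 2->5, 1->15, 0->4), giving [1, 4, 5, 13, 14, 5, 15, 4].

[1, 4, 5, 13, 14, 5, 15, 4]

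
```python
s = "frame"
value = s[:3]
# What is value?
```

s has length 5. The slice s[:3] selects indices [0, 1, 2] (0->'f', 1->'r', 2->'a'), giving 'fra'.

'fra'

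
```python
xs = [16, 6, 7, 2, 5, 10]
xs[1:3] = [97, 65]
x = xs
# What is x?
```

xs starts as [16, 6, 7, 2, 5, 10] (length 6). The slice xs[1:3] covers indices [1, 2] with values [6, 7]. Replacing that slice with [97, 65] (same length) produces [16, 97, 65, 2, 5, 10].

[16, 97, 65, 2, 5, 10]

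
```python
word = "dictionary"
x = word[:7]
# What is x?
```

word has length 10. The slice word[:7] selects indices [0, 1, 2, 3, 4, 5, 6] (0->'d', 1->'i', 2->'c', 3->'t', 4->'i', 5->'o', 6->'n'), giving 'diction'.

'diction'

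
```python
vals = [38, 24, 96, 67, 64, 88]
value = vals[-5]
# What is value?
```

vals has length 6. Negative index -5 maps to positive index 6 + (-5) = 1. vals[1] = 24.

24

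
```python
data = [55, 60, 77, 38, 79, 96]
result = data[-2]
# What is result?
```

data has length 6. Negative index -2 maps to positive index 6 + (-2) = 4. data[4] = 79.

79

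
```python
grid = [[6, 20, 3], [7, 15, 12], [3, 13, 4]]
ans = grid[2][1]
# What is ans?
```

grid[2] = [3, 13, 4]. Taking column 1 of that row yields 13.

13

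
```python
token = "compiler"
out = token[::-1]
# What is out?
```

token has length 8. The slice token[::-1] selects indices [7, 6, 5, 4, 3, 2, 1, 0] (7->'r', 6->'e', 5->'l', 4->'i', 3->'p', 2->'m', 1->'o', 0->'c'), giving 'relipmoc'.

'relipmoc'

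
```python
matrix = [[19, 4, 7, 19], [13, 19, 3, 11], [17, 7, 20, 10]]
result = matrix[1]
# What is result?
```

matrix has 3 rows. Row 1 is [13, 19, 3, 11].

[13, 19, 3, 11]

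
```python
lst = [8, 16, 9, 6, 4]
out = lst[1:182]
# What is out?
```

lst has length 5. The slice lst[1:182] selects indices [1, 2, 3, 4] (1->16, 2->9, 3->6, 4->4), giving [16, 9, 6, 4].

[16, 9, 6, 4]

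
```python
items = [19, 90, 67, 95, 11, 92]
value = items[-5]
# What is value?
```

items has length 6. Negative index -5 maps to positive index 6 + (-5) = 1. items[1] = 90.

90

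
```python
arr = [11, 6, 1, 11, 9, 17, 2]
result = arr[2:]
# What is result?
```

arr has length 7. The slice arr[2:] selects indices [2, 3, 4, 5, 6] (2->1, 3->11, 4->9, 5->17, 6->2), giving [1, 11, 9, 17, 2].

[1, 11, 9, 17, 2]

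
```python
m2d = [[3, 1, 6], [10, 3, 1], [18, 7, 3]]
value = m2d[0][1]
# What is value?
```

m2d[0] = [3, 1, 6]. Taking column 1 of that row yields 1.

1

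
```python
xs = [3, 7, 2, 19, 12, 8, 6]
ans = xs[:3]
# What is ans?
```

xs has length 7. The slice xs[:3] selects indices [0, 1, 2] (0->3, 1->7, 2->2), giving [3, 7, 2].

[3, 7, 2]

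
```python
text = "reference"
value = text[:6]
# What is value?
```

text has length 9. The slice text[:6] selects indices [0, 1, 2, 3, 4, 5] (0->'r', 1->'e', 2->'f', 3->'e', 4->'r', 5->'e'), giving 'refere'.

'refere'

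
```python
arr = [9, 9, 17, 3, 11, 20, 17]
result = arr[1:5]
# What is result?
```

arr has length 7. The slice arr[1:5] selects indices [1, 2, 3, 4] (1->9, 2->17, 3->3, 4->11), giving [9, 17, 3, 11].

[9, 17, 3, 11]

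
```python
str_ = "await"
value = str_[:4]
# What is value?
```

str_ has length 5. The slice str_[:4] selects indices [0, 1, 2, 3] (0->'a', 1->'w', 2->'a', 3->'i'), giving 'awai'.

'awai'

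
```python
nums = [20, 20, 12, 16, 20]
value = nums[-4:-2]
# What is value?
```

nums has length 5. The slice nums[-4:-2] selects indices [1, 2] (1->20, 2->12), giving [20, 12].

[20, 12]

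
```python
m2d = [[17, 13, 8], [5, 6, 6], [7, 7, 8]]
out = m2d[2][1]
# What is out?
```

m2d[2] = [7, 7, 8]. Taking column 1 of that row yields 7.

7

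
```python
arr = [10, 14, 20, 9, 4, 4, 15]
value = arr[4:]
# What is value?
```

arr has length 7. The slice arr[4:] selects indices [4, 5, 6] (4->4, 5->4, 6->15), giving [4, 4, 15].

[4, 4, 15]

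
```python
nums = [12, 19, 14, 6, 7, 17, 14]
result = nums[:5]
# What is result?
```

nums has length 7. The slice nums[:5] selects indices [0, 1, 2, 3, 4] (0->12, 1->19, 2->14, 3->6, 4->7), giving [12, 19, 14, 6, 7].

[12, 19, 14, 6, 7]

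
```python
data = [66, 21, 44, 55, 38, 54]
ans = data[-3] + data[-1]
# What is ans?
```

data has length 6. Negative index -3 maps to positive index 6 + (-3) = 3. data[3] = 55.
data has length 6. Negative index -1 maps to positive index 6 + (-1) = 5. data[5] = 54.
Sum: 55 + 54 = 109.

109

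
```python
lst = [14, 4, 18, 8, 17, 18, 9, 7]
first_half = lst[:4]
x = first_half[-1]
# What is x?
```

lst has length 8. The slice lst[:4] selects indices [0, 1, 2, 3] (0->14, 1->4, 2->18, 3->8), giving [14, 4, 18, 8]. So first_half = [14, 4, 18, 8]. Then first_half[-1] = 8.

8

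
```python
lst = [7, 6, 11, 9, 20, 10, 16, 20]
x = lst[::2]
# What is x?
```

lst has length 8. The slice lst[::2] selects indices [0, 2, 4, 6] (0->7, 2->11, 4->20, 6->16), giving [7, 11, 20, 16].

[7, 11, 20, 16]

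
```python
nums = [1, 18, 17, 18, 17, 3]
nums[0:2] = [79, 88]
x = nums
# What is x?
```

nums starts as [1, 18, 17, 18, 17, 3] (length 6). The slice nums[0:2] covers indices [0, 1] with values [1, 18]. Replacing that slice with [79, 88] (same length) produces [79, 88, 17, 18, 17, 3].

[79, 88, 17, 18, 17, 3]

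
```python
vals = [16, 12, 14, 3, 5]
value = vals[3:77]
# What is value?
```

vals has length 5. The slice vals[3:77] selects indices [3, 4] (3->3, 4->5), giving [3, 5].

[3, 5]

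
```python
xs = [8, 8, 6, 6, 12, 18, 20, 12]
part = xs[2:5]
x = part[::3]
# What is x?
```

xs has length 8. The slice xs[2:5] selects indices [2, 3, 4] (2->6, 3->6, 4->12), giving [6, 6, 12]. So part = [6, 6, 12]. part has length 3. The slice part[::3] selects indices [0] (0->6), giving [6].

[6]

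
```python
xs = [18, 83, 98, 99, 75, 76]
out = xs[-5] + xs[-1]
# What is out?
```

xs has length 6. Negative index -5 maps to positive index 6 + (-5) = 1. xs[1] = 83.
xs has length 6. Negative index -1 maps to positive index 6 + (-1) = 5. xs[5] = 76.
Sum: 83 + 76 = 159.

159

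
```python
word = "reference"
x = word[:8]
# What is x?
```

word has length 9. The slice word[:8] selects indices [0, 1, 2, 3, 4, 5, 6, 7] (0->'r', 1->'e', 2->'f', 3->'e', 4->'r', 5->'e', 6->'n', 7->'c'), giving 'referenc'.

'referenc'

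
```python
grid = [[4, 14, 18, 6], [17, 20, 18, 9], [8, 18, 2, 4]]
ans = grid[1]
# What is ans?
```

grid has 3 rows. Row 1 is [17, 20, 18, 9].

[17, 20, 18, 9]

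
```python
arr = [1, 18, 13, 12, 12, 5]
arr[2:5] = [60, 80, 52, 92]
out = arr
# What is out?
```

arr starts as [1, 18, 13, 12, 12, 5] (length 6). The slice arr[2:5] covers indices [2, 3, 4] with values [13, 12, 12]. Replacing that slice with [60, 80, 52, 92] (different length) produces [1, 18, 60, 80, 52, 92, 5].

[1, 18, 60, 80, 52, 92, 5]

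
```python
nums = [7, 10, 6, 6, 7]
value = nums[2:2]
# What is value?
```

nums has length 5. The slice nums[2:2] resolves to an empty index range, so the result is [].

[]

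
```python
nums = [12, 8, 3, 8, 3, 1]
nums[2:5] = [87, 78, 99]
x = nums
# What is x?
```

nums starts as [12, 8, 3, 8, 3, 1] (length 6). The slice nums[2:5] covers indices [2, 3, 4] with values [3, 8, 3]. Replacing that slice with [87, 78, 99] (same length) produces [12, 8, 87, 78, 99, 1].

[12, 8, 87, 78, 99, 1]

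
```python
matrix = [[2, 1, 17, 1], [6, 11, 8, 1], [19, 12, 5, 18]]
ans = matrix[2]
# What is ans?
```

matrix has 3 rows. Row 2 is [19, 12, 5, 18].

[19, 12, 5, 18]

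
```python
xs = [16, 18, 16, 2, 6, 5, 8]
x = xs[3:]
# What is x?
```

xs has length 7. The slice xs[3:] selects indices [3, 4, 5, 6] (3->2, 4->6, 5->5, 6->8), giving [2, 6, 5, 8].

[2, 6, 5, 8]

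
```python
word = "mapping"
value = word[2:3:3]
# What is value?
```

word has length 7. The slice word[2:3:3] selects indices [2] (2->'p'), giving 'p'.

'p'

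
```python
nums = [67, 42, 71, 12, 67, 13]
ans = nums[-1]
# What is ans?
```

nums has length 6. Negative index -1 maps to positive index 6 + (-1) = 5. nums[5] = 13.

13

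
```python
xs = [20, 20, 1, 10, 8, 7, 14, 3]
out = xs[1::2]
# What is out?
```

xs has length 8. The slice xs[1::2] selects indices [1, 3, 5, 7] (1->20, 3->10, 5->7, 7->3), giving [20, 10, 7, 3].

[20, 10, 7, 3]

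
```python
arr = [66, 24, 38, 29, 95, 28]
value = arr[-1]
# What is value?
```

arr has length 6. Negative index -1 maps to positive index 6 + (-1) = 5. arr[5] = 28.

28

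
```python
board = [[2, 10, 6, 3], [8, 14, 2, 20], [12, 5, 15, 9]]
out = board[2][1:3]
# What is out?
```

board[2] = [12, 5, 15, 9]. board[2] has length 4. The slice board[2][1:3] selects indices [1, 2] (1->5, 2->15), giving [5, 15].

[5, 15]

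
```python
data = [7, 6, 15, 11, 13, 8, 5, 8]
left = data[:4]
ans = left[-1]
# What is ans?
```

data has length 8. The slice data[:4] selects indices [0, 1, 2, 3] (0->7, 1->6, 2->15, 3->11), giving [7, 6, 15, 11]. So left = [7, 6, 15, 11]. Then left[-1] = 11.

11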